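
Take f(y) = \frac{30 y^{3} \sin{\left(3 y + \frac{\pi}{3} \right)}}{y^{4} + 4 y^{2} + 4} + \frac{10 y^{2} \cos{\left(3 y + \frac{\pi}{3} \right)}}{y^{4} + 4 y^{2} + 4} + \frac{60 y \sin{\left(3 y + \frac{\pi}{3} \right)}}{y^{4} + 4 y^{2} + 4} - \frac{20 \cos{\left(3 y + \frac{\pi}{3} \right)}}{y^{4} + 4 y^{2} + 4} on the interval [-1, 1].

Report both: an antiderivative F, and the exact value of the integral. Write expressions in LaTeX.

Integrate term by term and add the pieces.
F(y) = - \frac{10 y \cos{\left(3 y + \frac{\pi}{3} \right)}}{y^{2} + 2} is an antiderivative of f.
Check: d/dy[- \frac{10 y \cos{\left(3 y + \frac{\pi}{3} \right)}}{y^{2} + 2}] = \frac{30 y^{3} \sin{\left(3 y + \frac{\pi}{3} \right)} + 10 y^{2} \cos{\left(3 y + \frac{\pi}{3} \right)} + 60 y \sin{\left(3 y + \frac{\pi}{3} \right)} - 20 \cos{\left(3 y + \frac{\pi}{3} \right)}}{y^{4} + 4 y^{2} + 4}, which equals f(y).
F(1) = - \frac{10 \cos{\left(\frac{\pi}{3} + 3 \right)}}{3}; F(-1) = \frac{10 \sin{\left(\frac{\pi}{6} + 3 \right)}}{3}.
Integral = F(1) - F(-1) = - \frac{10 \sin{\left(\frac{\pi}{6} + 3 \right)}}{3} - \frac{10 \cos{\left(\frac{\pi}{3} + 3 \right)}}{3}.

Antiderivative: F(y) = - \frac{10 y \cos{\left(3 y + \frac{\pi}{3} \right)}}{y^{2} + 2}; value = - \frac{10 \sin{\left(\frac{\pi}{6} + 3 \right)}}{3} - \frac{10 \cos{\left(\frac{\pi}{3} + 3 \right)}}{3}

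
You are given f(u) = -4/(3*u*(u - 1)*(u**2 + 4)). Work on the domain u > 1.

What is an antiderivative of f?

The denominator factors as 3*u*(u - 1)*(u**2 + 4); partial fractions split f into directly integrable pieces: -(u - 4)/(15*(u**2 + 4)) - 4/(15*(u - 1)) + 1/(3*u).
Check: d/du[(10*log(u) - 8*log(u - 1) - log(u**2 + 4) + 4*atan(u/2))/30] = -4/(3*u**4 - 3*u**3 + 12*u**2 - 12*u), which equals f(u).

An antiderivative is F(u) = (10*log(u) - 8*log(u - 1) - log(u**2 + 4) + 4*atan(u/2))/30.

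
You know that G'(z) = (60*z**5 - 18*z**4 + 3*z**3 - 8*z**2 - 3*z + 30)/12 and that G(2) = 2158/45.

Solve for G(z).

The proposed G(z) is checked by its d/dz: the result must match the given G'(z).
A general antiderivative is 5*z**6/6 - 3*z**5/10 + z**4/16 - 2*z**3/9 - z**2/8 + 5*z/2 + C.
The condition gives C = 2158/45 - (4271/90) = 1/2.
So G(z) = 5*z**6/6 - 3*z**5/10 + z**4/16 - 2*z**3/9 - z**2/8 + 5*z/2 + 1/2.
Check: d/dz[5*z**6/6 - 3*z**5/10 + z**4/16 - 2*z**3/9 - z**2/8 + 5*z/2 + 1/2] = 5*z**5 - 3*z**4/2 + z**3/4 - 2*z**2/3 - z/4 + 5/2, which equals G'(z).

G(z) = 5*z**6/6 - 3*z**5/10 + z**4/16 - 2*z**3/9 - z**2/8 + 5*z/2 + 1/2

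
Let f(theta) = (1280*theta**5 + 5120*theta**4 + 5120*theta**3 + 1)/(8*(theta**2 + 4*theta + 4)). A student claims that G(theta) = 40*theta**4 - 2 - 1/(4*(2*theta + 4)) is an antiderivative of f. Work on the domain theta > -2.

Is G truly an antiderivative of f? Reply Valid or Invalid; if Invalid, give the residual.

Valid - differentiating G returns exactly f.

d/dtheta[G] = (1280*theta**5 + 5120*theta**4 + 5120*theta**3 + 1)/(8*theta**2 + 32*theta + 32)
This equals f(theta) exactly, so the claim holds.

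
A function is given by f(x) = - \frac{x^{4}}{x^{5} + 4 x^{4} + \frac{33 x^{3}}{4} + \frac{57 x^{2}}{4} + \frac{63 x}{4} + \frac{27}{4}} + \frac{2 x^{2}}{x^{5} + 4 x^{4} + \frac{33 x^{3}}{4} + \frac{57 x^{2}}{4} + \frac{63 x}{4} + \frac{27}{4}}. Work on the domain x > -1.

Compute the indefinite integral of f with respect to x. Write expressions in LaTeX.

F(x) = \log{\left(x + 1 \right)} - \frac{113 \log{\left(x + \frac{3}{2} \right)}}{49} + \frac{15 \log{\left(x^{2} + 3 \right)}}{98} + \frac{65 \sqrt{3} \operatorname{atan}{\left(\frac{\sqrt{3} x}{3} \right)}}{147} - \frac{3}{14 x + 21} + C

The denominator factors as \left(x + 1\right) \left(2 x + 3\right)^{2} \left(x^{2} + 3\right); partial fractions split f into directly integrable pieces: \frac{5 \left(3 x + 13\right)}{49 \left(x^{2} + 3\right)} - \frac{226}{49 \left(2 x + 3\right)} + \frac{6}{7 \left(2 x + 3\right)^{2}} + \frac{1}{x + 1}.
Check: d/dx[\log{\left(x + 1 \right)} - \frac{113 \log{\left(x + \frac{3}{2} \right)}}{49} + \frac{15 \log{\left(x^{2} + 3 \right)}}{98} + \frac{65 \sqrt{3} \operatorname{atan}{\left(\frac{\sqrt{3} x}{3} \right)}}{147} - \frac{3}{14 x + 21}] = \frac{- 4 x^{4} + 8 x^{2}}{4 x^{5} + 16 x^{4} + 33 x^{3} + 57 x^{2} + 63 x + 27}, which equals f(x).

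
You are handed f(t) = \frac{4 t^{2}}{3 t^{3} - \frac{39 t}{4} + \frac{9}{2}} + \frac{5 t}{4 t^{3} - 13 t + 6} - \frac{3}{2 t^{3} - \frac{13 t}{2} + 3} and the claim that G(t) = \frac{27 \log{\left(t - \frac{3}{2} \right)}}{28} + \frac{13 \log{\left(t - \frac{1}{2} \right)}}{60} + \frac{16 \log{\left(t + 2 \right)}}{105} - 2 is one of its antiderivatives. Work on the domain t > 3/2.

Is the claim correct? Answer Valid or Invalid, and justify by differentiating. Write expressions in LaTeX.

d/dt[G] = \frac{16 t^{2} + 15 t - 18}{12 t^{3} - 39 t + 18}
This equals f(t) exactly, so the claim holds.

Valid - differentiating G returns exactly f.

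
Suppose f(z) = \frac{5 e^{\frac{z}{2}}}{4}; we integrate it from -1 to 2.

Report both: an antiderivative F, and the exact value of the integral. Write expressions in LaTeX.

Antiderivative: F(z) = \frac{5 e^{\frac{z}{2}}}{2}; value = - \frac{5}{2 e^{\frac{1}{2}}} + \frac{5 e}{2}

Check any antiderivative F(z) by computing F'(z) and comparing it with f(z).
F(z) = \frac{5 e^{\frac{z}{2}}}{2} is an antiderivative of f.
Check: d/dz[\frac{5 e^{\frac{z}{2}}}{2}] = \frac{5 e^{\frac{z}{2}}}{4} = f(z).
F(2) = \frac{5 e}{2}; F(-1) = \frac{5}{2 e^{\frac{1}{2}}}.
Integral = F(2) - F(-1) = - \frac{5}{2 e^{\frac{1}{2}}} + \frac{5 e}{2}.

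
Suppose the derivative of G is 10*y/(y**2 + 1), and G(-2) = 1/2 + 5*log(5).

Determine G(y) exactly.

G(y) = (10*log(y**2 + 1) + 1)/2

The substitution u = y**2 + 1 works: G'(y) is exactly (dG/du)*(du/dy) for that inner function.
A general antiderivative is 5*log(y**2 + 1) + C.
The condition gives C = 1/2 + 5*log(5) - (5*log(5)) = 1/2.
So G(y) = (10*log(y**2 + 1) + 1)/2.
Check: d/dy[(10*log(y**2 + 1) + 1)/2] = 10*y/(y**2 + 1) = G'(y).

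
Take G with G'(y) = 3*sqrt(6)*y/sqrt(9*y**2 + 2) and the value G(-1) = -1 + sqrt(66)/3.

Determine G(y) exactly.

G'(y) matches the chain-rule pattern g'(h)*h' with inner function h(y) = 3*y**2/2 + 1/3; substituting u = h(y) collapses the integral.
A general antiderivative is 2*sqrt(3*y**2/2 + 1/3) + C.
The condition gives C = -1 + sqrt(66)/3 - (sqrt(66)/3) = -1.
So G(y) = (sqrt(6)*sqrt(9*y**2 + 2) - 3)/3.
Check: d/dy[(sqrt(6)*sqrt(9*y**2 + 2) - 3)/3] = 3*sqrt(6)*y/sqrt(9*y**2 + 2) = G'(y).

G(y) = (sqrt(6)*sqrt(9*y**2 + 2) - 3)/3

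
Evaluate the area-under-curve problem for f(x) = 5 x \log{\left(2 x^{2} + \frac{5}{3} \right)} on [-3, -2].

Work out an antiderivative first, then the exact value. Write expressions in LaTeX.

Recover f(x) by differentiating a candidate F(x); any mismatch rules it out.
F(x) = \frac{5 \left(6 x^{2} \log{\left(2 x^{2} + \frac{5}{3} \right)} - 6 x^{2} + 5 \log{\left(6 x^{2} + 5 \right)}\right)}{12} is an antiderivative of f.
Check: d/dx[\frac{5 \left(6 x^{2} \log{\left(2 x^{2} + \frac{5}{3} \right)} - 6 x^{2} + 5 \log{\left(6 x^{2} + 5 \right)}\right)}{12}] = 5 x \log{\left(2 x^{2} + \frac{5}{3} \right)} = f(x).
F(-2) = -10 + \frac{25 \log{\left(29 \right)}}{12} + 10 \log{\left(\frac{29}{3} \right)}; F(-3) = - \frac{45}{2} + \frac{25 \log{\left(59 \right)}}{12} + \frac{45 \log{\left(\frac{59}{3} \right)}}{2}.
Integral = F(-2) - F(-3) = - \frac{45 \log{\left(\frac{59}{3} \right)}}{2} - \frac{25 \log{\left(59 \right)}}{12} + \frac{25 \log{\left(29 \right)}}{12} + \frac{25}{2} + 10 \log{\left(\frac{29}{3} \right)}.

Antiderivative: F(x) = \frac{5 \left(6 x^{2} \log{\left(2 x^{2} + \frac{5}{3} \right)} - 6 x^{2} + 5 \log{\left(6 x^{2} + 5 \right)}\right)}{12}; value = - \frac{45 \log{\left(\frac{59}{3} \right)}}{2} - \frac{25 \log{\left(59 \right)}}{12} + \frac{25 \log{\left(29 \right)}}{12} + \frac{25}{2} + 10 \log{\left(\frac{29}{3} \right)}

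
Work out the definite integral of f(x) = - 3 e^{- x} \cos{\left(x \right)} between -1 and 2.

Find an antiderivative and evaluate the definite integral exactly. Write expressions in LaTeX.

Antiderivative: F(x) = - \frac{3 e^{- x} \sin{\left(x \right)}}{2} + \frac{3 e^{- x} \cos{\left(x \right)}}{2}; value = - \frac{3 e \sin{\left(1 \right)}}{2} - \frac{3 e \cos{\left(1 \right)}}{2} - \frac{3 \sin{\left(2 \right)}}{2 e^{2}} + \frac{3 \cos{\left(2 \right)}}{2 e^{2}}

A candidate is checked by its d/dx: the result must match f(x).
F(x) = - \frac{3 e^{- x} \sin{\left(x \right)}}{2} + \frac{3 e^{- x} \cos{\left(x \right)}}{2} is an antiderivative of f.
Check: d/dx[- \frac{3 e^{- x} \sin{\left(x \right)}}{2} + \frac{3 e^{- x} \cos{\left(x \right)}}{2}] = - 3 e^{- x} \cos{\left(x \right)} = f(x).
F(2) = - \frac{3 \sin{\left(2 \right)}}{2 e^{2}} + \frac{3 \cos{\left(2 \right)}}{2 e^{2}}; F(-1) = \frac{3 e \cos{\left(1 \right)}}{2} + \frac{3 e \sin{\left(1 \right)}}{2}.
Integral = F(2) - F(-1) = - \frac{3 e \sin{\left(1 \right)}}{2} - \frac{3 e \cos{\left(1 \right)}}{2} - \frac{3 \sin{\left(2 \right)}}{2 e^{2}} + \frac{3 \cos{\left(2 \right)}}{2 e^{2}}.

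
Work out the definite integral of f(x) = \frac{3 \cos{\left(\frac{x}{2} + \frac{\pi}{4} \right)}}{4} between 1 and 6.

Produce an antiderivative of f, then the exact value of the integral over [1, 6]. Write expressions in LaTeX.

Differentiate the proposed F(x) back; it has to land on f(x) exactly.
F(x) = \frac{3 \sin{\left(\frac{x}{2} + \frac{\pi}{4} \right)}}{2} is an antiderivative of f.
Check: d/dx[\frac{3 \sin{\left(\frac{x}{2} + \frac{\pi}{4} \right)}}{2}] = \frac{3 \cos{\left(\frac{x}{2} + \frac{\pi}{4} \right)}}{4} = f(x).
F(6) = \frac{3 \sin{\left(\frac{\pi}{4} + 3 \right)}}{2}; F(1) = \frac{3 \sin{\left(\frac{1}{2} + \frac{\pi}{4} \right)}}{2}.
Integral = F(6) - F(1) = - \frac{3 \sin{\left(\frac{1}{2} + \frac{\pi}{4} \right)}}{2} + \frac{3 \sin{\left(\frac{\pi}{4} + 3 \right)}}{2}.

Antiderivative: F(x) = \frac{3 \sin{\left(\frac{x}{2} + \frac{\pi}{4} \right)}}{2}; value = - \frac{3 \sin{\left(\frac{1}{2} + \frac{\pi}{4} \right)}}{2} + \frac{3 \sin{\left(\frac{\pi}{4} + 3 \right)}}{2}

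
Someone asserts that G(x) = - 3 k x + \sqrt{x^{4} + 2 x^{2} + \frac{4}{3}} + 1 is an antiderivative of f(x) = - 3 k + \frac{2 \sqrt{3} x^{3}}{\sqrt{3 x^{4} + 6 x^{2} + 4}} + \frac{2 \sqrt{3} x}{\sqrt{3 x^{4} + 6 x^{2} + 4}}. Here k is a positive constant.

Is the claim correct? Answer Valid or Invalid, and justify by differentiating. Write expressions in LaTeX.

d/dx[G] = \frac{- 3 k \sqrt{3 x^{4} + 6 x^{2} + 4} + 2 \sqrt{3} x^{3} + 2 \sqrt{3} x}{\sqrt{3 x^{4} + 6 x^{2} + 4}}
This equals f(x) exactly, so the claim holds.

Valid - the claim checks out under differentiation.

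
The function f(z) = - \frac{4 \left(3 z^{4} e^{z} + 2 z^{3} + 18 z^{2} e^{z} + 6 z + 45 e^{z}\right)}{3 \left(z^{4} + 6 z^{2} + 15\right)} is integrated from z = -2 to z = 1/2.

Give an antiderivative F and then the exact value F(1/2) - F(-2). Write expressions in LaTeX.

Recover f(z) by differentiating a candidate F(z); any mismatch rules it out.
F(z) = - 4 e^{z} - \frac{2 \log{\left(\frac{z^{4}}{3} + 2 z^{2} + 5 \right)}}{3} is an antiderivative of f.
Check: d/dz[- 4 e^{z} - \frac{2 \log{\left(\frac{z^{4}}{3} + 2 z^{2} + 5 \right)}}{3}] = \frac{- 12 z^{4} e^{z} - 8 z^{3} - 72 z^{2} e^{z} - 24 z - 180 e^{z}}{3 z^{4} + 18 z^{2} + 45}, which equals f(z).
F(1/2) = - 4 e^{\frac{1}{2}} - \frac{2 \log{\left(\frac{265}{48} \right)}}{3}; F(-2) = - \frac{2 \log{\left(\frac{55}{3} \right)}}{3} - \frac{4}{e^{2}}.
Integral = F(1/2) - F(-2) = - 4 e^{\frac{1}{2}} - \frac{2 \log{\left(\frac{265}{48} \right)}}{3} + \frac{4}{e^{2}} + \frac{2 \log{\left(\frac{55}{3} \right)}}{3}.

Antiderivative: F(z) = - 4 e^{z} - \frac{2 \log{\left(\frac{z^{4}}{3} + 2 z^{2} + 5 \right)}}{3}; value = - 4 e^{\frac{1}{2}} - \frac{2 \log{\left(\frac{265}{48} \right)}}{3} + \frac{4}{e^{2}} + \frac{2 \log{\left(\frac{55}{3} \right)}}{3}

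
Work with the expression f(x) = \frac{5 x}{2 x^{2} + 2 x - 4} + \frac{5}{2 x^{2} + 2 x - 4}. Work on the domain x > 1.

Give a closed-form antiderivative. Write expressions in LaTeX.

An antiderivative is F(x) = \frac{5 \left(2 \log{\left(x - 1 \right)} + \log{\left(x + 2 \right)}\right)}{6}.

The denominator factors as 2 \left(x - 1\right) \left(x + 2\right); partial fractions split f into directly integrable pieces: \frac{5}{6 \left(x + 2\right)} + \frac{5}{3 \left(x - 1\right)}.
Check: d/dx[\frac{5 \left(2 \log{\left(x - 1 \right)} + \log{\left(x + 2 \right)}\right)}{6}] = \frac{5 x + 5}{2 x^{2} + 2 x - 4}, which equals f(x).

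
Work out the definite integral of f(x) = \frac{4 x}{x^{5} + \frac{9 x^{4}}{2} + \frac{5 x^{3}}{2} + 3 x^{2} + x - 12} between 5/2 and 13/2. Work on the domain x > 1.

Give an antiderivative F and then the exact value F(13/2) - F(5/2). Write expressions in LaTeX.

Antiderivative: F(x) = \frac{8 \log{\left(x - 1 \right)}}{75} + \frac{96 \log{\left(x + \frac{3}{2} \right)}}{425} - \frac{16 \log{\left(x + 4 \right)}}{225} - \frac{20 \log{\left(x^{2} + 2 \right)}}{153} - \frac{4 \sqrt{2} \operatorname{atan}{\left(\frac{\sqrt{2} x}{2} \right)}}{153}; value = - \frac{20 \log{\left(\frac{177}{4} \right)}}{153} - \frac{96 \log{\left(4 \right)}}{425} - \frac{16 \log{\left(\frac{21}{2} \right)}}{225} - \frac{4 \sqrt{2} \operatorname{atan}{\left(\frac{13 \sqrt{2}}{4} \right)}}{153} - \frac{8 \log{\left(\frac{3}{2} \right)}}{75} + \frac{4 \sqrt{2} \operatorname{atan}{\left(\frac{5 \sqrt{2}}{4} \right)}}{153} + \frac{16 \log{\left(\frac{13}{2} \right)}}{225} + \frac{8 \log{\left(\frac{11}{2} \right)}}{75} + \frac{20 \log{\left(\frac{33}{4} \right)}}{153} + \frac{96 \log{\left(8 \right)}}{425}

The denominator factors as \left(x - 1\right) \left(x + 4\right) \left(2 x + 3\right) \left(x^{2} + 2\right); partial fractions split f into directly integrable pieces: - \frac{8 \left(5 x + 1\right)}{153 \left(x^{2} + 2\right)} + \frac{192}{425 \left(2 x + 3\right)} - \frac{16}{225 \left(x + 4\right)} + \frac{8}{75 \left(x - 1\right)}.
F(x) = \frac{8 \log{\left(x - 1 \right)}}{75} + \frac{96 \log{\left(x + \frac{3}{2} \right)}}{425} - \frac{16 \log{\left(x + 4 \right)}}{225} - \frac{20 \log{\left(x^{2} + 2 \right)}}{153} - \frac{4 \sqrt{2} \operatorname{atan}{\left(\frac{\sqrt{2} x}{2} \right)}}{153} is an antiderivative of f.
Check: d/dx[\frac{8 \log{\left(x - 1 \right)}}{75} + \frac{96 \log{\left(x + \frac{3}{2} \right)}}{425} - \frac{16 \log{\left(x + 4 \right)}}{225} - \frac{20 \log{\left(x^{2} + 2 \right)}}{153} - \frac{4 \sqrt{2} \operatorname{atan}{\left(\frac{\sqrt{2} x}{2} \right)}}{153}] = \frac{8 x}{2 x^{5} + 9 x^{4} + 5 x^{3} + 6 x^{2} + 2 x - 24}, which equals f(x).
F(13/2) = - \frac{20 \log{\left(\frac{177}{4} \right)}}{153} - \frac{16 \log{\left(\frac{21}{2} \right)}}{225} - \frac{4 \sqrt{2} \operatorname{atan}{\left(\frac{13 \sqrt{2}}{4} \right)}}{153} + \frac{8 \log{\left(\frac{11}{2} \right)}}{75} + \frac{96 \log{\left(8 \right)}}{425}; F(5/2) = - \frac{20 \log{\left(\frac{33}{4} \right)}}{153} - \frac{16 \log{\left(\frac{13}{2} \right)}}{225} - \frac{4 \sqrt{2} \operatorname{atan}{\left(\frac{5 \sqrt{2}}{4} \right)}}{153} + \frac{8 \log{\left(\frac{3}{2} \right)}}{75} + \frac{96 \log{\left(4 \right)}}{425}.
Integral = F(13/2) - F(5/2) = - \frac{20 \log{\left(\frac{177}{4} \right)}}{153} - \frac{96 \log{\left(4 \right)}}{425} - \frac{16 \log{\left(\frac{21}{2} \right)}}{225} - \frac{4 \sqrt{2} \operatorname{atan}{\left(\frac{13 \sqrt{2}}{4} \right)}}{153} - \frac{8 \log{\left(\frac{3}{2} \right)}}{75} + \frac{4 \sqrt{2} \operatorname{atan}{\left(\frac{5 \sqrt{2}}{4} \right)}}{153} + \frac{16 \log{\left(\frac{13}{2} \right)}}{225} + \frac{8 \log{\left(\frac{11}{2} \right)}}{75} + \frac{20 \log{\left(\frac{33}{4} \right)}}{153} + \frac{96 \log{\left(8 \right)}}{425}.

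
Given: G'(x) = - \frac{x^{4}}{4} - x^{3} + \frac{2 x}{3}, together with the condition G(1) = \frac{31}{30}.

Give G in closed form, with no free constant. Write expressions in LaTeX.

G(x) = - \frac{x^{5}}{20} - \frac{x^{4}}{4} + \frac{x^{2}}{3} + 1

The integrand splits into summands that can be handled one at a time.
A general antiderivative is - \frac{x^{5}}{20} - \frac{x^{4}}{4} + \frac{x^{2}}{3} + C.
The condition gives C = \frac{31}{30} - (\frac{1}{30}) = 1.
So G(x) = - \frac{x^{5}}{20} - \frac{x^{4}}{4} + \frac{x^{2}}{3} + 1.
Check: d/dx[- \frac{x^{5}}{20} - \frac{x^{4}}{4} + \frac{x^{2}}{3} + 1] = - \frac{x^{4}}{4} - x^{3} + \frac{2 x}{3} = G'(x).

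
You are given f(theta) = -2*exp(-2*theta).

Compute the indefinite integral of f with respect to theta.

Recover f(theta) by differentiating a candidate F(theta); any mismatch rules it out.
Check: d/dtheta[exp(-2*theta)] = -2*exp(-2*theta) = f(theta).

F(theta) = exp(-2*theta) + C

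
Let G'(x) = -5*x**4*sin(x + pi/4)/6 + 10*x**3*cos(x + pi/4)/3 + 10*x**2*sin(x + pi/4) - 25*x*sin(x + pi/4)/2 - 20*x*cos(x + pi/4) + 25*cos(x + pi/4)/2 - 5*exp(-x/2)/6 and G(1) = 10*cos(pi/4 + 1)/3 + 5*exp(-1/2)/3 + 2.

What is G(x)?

G(x) = (5*x**4*exp(x/2)*cos(x + pi/4) - 60*x**2*exp(x/2)*cos(x + pi/4) + 75*x*exp(x/2)*cos(x + pi/4) + 12*exp(x/2) + 10)*exp(-x/2)/6

The integrand splits into summands that can be handled one at a time.
A general antiderivative is -5*(-x**4/3 + 4*x**2 - 5*x)*cos(x + pi/4)/2 + 5*exp(-x/2)/3 + C.
The condition gives C = 10*cos(pi/4 + 1)/3 + 5*exp(-1/2)/3 + 2 - (10*cos(pi/4 + 1)/3 + 5*exp(-1/2)/3) = 2.
So G(x) = (5*x**4*exp(x/2)*cos(x + pi/4) - 60*x**2*exp(x/2)*cos(x + pi/4) + 75*x*exp(x/2)*cos(x + pi/4) + 12*exp(x/2) + 10)*exp(-x/2)/6.
Check: d/dx[(5*x**4*exp(x/2)*cos(x + pi/4) - 60*x**2*exp(x/2)*cos(x + pi/4) + 75*x*exp(x/2)*cos(x + pi/4) + 12*exp(x/2) + 10)*exp(-x/2)/6] = (-5*x**4*exp(x/2)*sin(x + pi/4) + 20*x**3*exp(x/2)*cos(x + pi/4) + 60*x**2*exp(x/2)*sin(x + pi/4) - 75*x*exp(x/2)*sin(x + pi/4) - 120*x*exp(x/2)*cos(x + pi/4) + 75*exp(x/2)*cos(x + pi/4) - 5)*exp(-x/2)/6, which equals G'(x).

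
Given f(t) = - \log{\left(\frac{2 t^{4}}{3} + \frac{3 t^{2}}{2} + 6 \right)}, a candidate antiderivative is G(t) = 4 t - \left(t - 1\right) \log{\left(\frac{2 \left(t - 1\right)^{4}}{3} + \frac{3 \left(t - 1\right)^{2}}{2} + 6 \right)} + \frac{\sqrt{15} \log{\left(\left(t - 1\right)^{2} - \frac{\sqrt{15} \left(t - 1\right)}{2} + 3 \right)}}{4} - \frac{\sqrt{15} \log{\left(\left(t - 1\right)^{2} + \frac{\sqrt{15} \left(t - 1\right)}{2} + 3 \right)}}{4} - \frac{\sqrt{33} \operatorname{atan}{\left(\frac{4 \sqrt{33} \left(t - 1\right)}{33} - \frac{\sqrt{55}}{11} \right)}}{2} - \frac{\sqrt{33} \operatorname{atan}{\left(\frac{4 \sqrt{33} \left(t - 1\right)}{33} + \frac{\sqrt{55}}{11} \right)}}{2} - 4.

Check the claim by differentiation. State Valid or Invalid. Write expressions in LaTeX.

Invalid: d/dt[G] - f = \log{\left(\frac{2 t^{4}}{3} + \frac{3 t^{2}}{2} + 6 \right)} - \log{\left(\frac{2 t^{4}}{3} - \frac{8 t^{3}}{3} + \frac{11 t^{2}}{2} - \frac{17 t}{3} + \frac{49}{6} \right)}, which is not 0.

d/dt[G] = - \log{\left(\frac{2 t^{4}}{3} - \frac{8 t^{3}}{3} + \frac{11 t^{2}}{2} - \frac{17 t}{3} + \frac{49}{6} \right)}
d/dt[G] - f(t) = \log{\left(\frac{2 t^{4}}{3} + \frac{3 t^{2}}{2} + 6 \right)} - \log{\left(\frac{2 t^{4}}{3} - \frac{8 t^{3}}{3} + \frac{11 t^{2}}{2} - \frac{17 t}{3} + \frac{49}{6} \right)} != 0.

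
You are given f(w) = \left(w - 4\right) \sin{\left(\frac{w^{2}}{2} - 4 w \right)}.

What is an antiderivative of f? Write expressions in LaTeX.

An antiderivative is F(w) = - \cos{\left(\frac{w^{2}}{2} - 4 w \right)}.

The substitution u = \frac{w^{2}}{2} - 4 w works: f is exactly (dF/du)*(du/dw) for that inner function.
Check: d/dw[- \cos{\left(\frac{w^{2}}{2} - 4 w \right)}] = w \sin{\left(\frac{w^{2}}{2} - 4 w \right)} - 4 \sin{\left(\frac{w^{2}}{2} - 4 w \right)}, which equals f(w).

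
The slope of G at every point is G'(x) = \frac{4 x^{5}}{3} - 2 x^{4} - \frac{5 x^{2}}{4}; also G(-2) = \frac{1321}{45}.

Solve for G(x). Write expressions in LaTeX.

Integrate term by term and add the pieces.
A general antiderivative is \frac{2 x^{6}}{9} - \frac{2 x^{5}}{5} - \frac{5 x^{3}}{12} + C.
The condition gives C = \frac{1321}{45} - (\frac{1366}{45}) = -1.
So G(x) = \frac{40 x^{6} - 72 x^{5} - 75 x^{3} - 180}{180}.
Check: d/dx[\frac{40 x^{6} - 72 x^{5} - 75 x^{3} - 180}{180}] = \frac{4 x^{5}}{3} - 2 x^{4} - \frac{5 x^{2}}{4} = G'(x).

G(x) = \frac{40 x^{6} - 72 x^{5} - 75 x^{3} - 180}{180}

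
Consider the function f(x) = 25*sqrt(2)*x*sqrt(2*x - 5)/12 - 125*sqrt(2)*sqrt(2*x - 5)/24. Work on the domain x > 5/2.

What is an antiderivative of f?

The integrand splits into summands that can be handled one at a time.
Check: d/dx[5*x**2*sqrt(x - 5/2)/3 - 25*x*sqrt(x - 5/2)/3 + 125*sqrt(x - 5/2)/12] = sqrt(2)*(100*x**2 - 500*x + 625)/(24*sqrt(2*x - 5)), which equals f(x).

An antiderivative is F(x) = 5*x**2*sqrt(x - 5/2)/3 - 25*x*sqrt(x - 5/2)/3 + 125*sqrt(x - 5/2)/12.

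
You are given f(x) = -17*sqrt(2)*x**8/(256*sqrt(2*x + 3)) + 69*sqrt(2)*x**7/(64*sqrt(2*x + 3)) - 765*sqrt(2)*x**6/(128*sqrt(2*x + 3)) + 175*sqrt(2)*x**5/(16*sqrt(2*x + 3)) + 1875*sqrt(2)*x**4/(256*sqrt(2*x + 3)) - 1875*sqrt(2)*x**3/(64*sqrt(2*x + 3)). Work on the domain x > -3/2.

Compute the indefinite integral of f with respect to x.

F(x) = -x**8*sqrt(x + 3/2)/128 + 5*x**7*sqrt(x + 3/2)/32 - 75*x**6*sqrt(x + 3/2)/64 + 125*x**5*sqrt(x + 3/2)/32 - 625*x**4*sqrt(x + 3/2)/128 + C

Recognize the product-rule pattern: f = u'v + uv' with u = -sqrt(x + 3/2)/8, v = (x**2/2 - 5*x/2)**4, so integration by parts undoes it.
Check: d/dx[-x**8*sqrt(x + 3/2)/128 + 5*x**7*sqrt(x + 3/2)/32 - 75*x**6*sqrt(x + 3/2)/64 + 125*x**5*sqrt(x + 3/2)/32 - 625*x**4*sqrt(x + 3/2)/128] = sqrt(2)*(-17*x**8 + 276*x**7 - 1530*x**6 + 2800*x**5 + 1875*x**4 - 7500*x**3)/(256*sqrt(2*x + 3)), which equals f(x).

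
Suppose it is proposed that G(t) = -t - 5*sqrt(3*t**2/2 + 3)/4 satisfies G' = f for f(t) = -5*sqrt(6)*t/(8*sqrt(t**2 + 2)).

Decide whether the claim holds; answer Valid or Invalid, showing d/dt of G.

Invalid: d/dt[G] - f = -1, which is not 0.

d/dt[G] = (-5*sqrt(6)*t - 8*sqrt(t**2 + 2))/(8*sqrt(t**2 + 2))
d/dt[G] - f(t) = -1 != 0.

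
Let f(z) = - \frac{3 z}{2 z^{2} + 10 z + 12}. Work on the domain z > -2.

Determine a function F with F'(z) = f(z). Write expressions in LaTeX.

Factor the denominator (2 \left(z + 2\right) \left(z + 3\right)) and decompose: f = - \frac{9}{2 \left(z + 3\right)} + \frac{3}{z + 2}; each piece integrates to a log, atan, or power term.
Check: d/dz[3 \log{\left(z + 2 \right)} - \frac{9 \log{\left(z + 3 \right)}}{2}] = - \frac{3 z}{2 z^{2} + 10 z + 12} = f(z).

An antiderivative is F(z) = 3 \log{\left(z + 2 \right)} - \frac{9 \log{\left(z + 3 \right)}}{2}.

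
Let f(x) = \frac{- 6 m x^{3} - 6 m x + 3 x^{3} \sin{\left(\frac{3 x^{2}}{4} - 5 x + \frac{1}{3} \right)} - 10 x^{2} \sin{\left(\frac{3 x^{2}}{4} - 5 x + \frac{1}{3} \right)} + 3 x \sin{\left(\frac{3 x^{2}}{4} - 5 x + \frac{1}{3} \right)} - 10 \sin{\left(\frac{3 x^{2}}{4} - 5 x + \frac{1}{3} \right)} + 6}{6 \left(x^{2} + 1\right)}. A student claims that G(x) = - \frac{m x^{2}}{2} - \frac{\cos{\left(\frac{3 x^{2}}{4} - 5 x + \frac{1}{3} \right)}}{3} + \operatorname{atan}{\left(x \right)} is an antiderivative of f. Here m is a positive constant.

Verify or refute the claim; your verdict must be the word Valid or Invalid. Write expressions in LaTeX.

d/dx[G] = \frac{- 6 m x^{3} - 6 m x + 3 x^{3} \sin{\left(\frac{3 x^{2}}{4} - 5 x + \frac{1}{3} \right)} - 10 x^{2} \sin{\left(\frac{3 x^{2}}{4} - 5 x + \frac{1}{3} \right)} + 3 x \sin{\left(\frac{3 x^{2}}{4} - 5 x + \frac{1}{3} \right)} - 10 \sin{\left(\frac{3 x^{2}}{4} - 5 x + \frac{1}{3} \right)} + 6}{6 x^{2} + 6}
This equals f(x) exactly, so the claim holds.

Valid - the claim checks out under differentiation.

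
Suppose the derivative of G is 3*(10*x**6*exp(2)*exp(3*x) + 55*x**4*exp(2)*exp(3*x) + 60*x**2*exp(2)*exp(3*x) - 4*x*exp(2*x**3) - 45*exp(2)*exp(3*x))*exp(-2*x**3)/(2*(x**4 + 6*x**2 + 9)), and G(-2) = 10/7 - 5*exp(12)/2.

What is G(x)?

For G(x) to be correct, d/dx[G] must agree with the stated G'(x) identically.
A general antiderivative is -5*exp(-2*x**3 + 3*x + 2)/2 + 3/(x**2 + 3) + C.
The condition gives C = 10/7 - 5*exp(12)/2 - (3/7 - 5*exp(12)/2) = 1.
So G(x) = -(5*x**2*exp(2)*exp(3*x)*exp(-2*x**3) - 2*x**2 + 15*exp(2)*exp(3*x)*exp(-2*x**3) - 12)/(2*(x**2 + 3)).
Check: d/dx[-(5*x**2*exp(2)*exp(3*x)*exp(-2*x**3) - 2*x**2 + 15*exp(2)*exp(3*x)*exp(-2*x**3) - 12)/(2*(x**2 + 3))] = (30*x**6*exp(2)*exp(3*x) + 165*x**4*exp(2)*exp(3*x) + 180*x**2*exp(2)*exp(3*x) - 12*x*exp(2*x**3) - 135*exp(2)*exp(3*x))/(2*x**4*exp(2*x**3) + 12*x**2*exp(2*x**3) + 18*exp(2*x**3)), which equals G'(x).

G(x) = -(5*x**2*exp(2)*exp(3*x)*exp(-2*x**3) - 2*x**2 + 15*exp(2)*exp(3*x)*exp(-2*x**3) - 12)/(2*(x**2 + 3))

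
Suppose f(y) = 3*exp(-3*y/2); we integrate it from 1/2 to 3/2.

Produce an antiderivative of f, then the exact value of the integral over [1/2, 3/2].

An antiderivative F(y) passes only if d/dy[F] lands on f(y) exactly.
F(y) = -2*exp(-3*y/2) is an antiderivative of f.
Check: d/dy[-2*exp(-3*y/2)] = 3*exp(-3*y/2) = f(y).
F(3/2) = -2*exp(-9/4); F(1/2) = -2*exp(-3/4).
Integral = F(3/2) - F(1/2) = -2*exp(-9/4) + 2*exp(-3/4).

Antiderivative: F(y) = -2*exp(-3*y/2); value = -2*exp(-9/4) + 2*exp(-3/4)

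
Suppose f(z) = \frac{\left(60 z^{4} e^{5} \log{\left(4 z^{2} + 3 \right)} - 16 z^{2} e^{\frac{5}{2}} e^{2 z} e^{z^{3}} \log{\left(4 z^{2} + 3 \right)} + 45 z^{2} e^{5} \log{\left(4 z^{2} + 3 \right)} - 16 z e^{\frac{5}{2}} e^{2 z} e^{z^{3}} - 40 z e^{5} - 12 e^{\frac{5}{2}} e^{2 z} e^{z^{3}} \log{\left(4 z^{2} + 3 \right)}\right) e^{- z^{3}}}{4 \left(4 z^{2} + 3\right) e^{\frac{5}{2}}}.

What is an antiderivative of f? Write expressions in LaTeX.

An antiderivative is F(z) = - \frac{e^{2 z} \log{\left(4 z^{2} + 3 \right)}}{2} - \frac{5 e^{\frac{5}{2}} e^{- z^{3}} \log{\left(4 z^{2} + 3 \right)}}{4}.

f has the shape u'v + uv' for u = - \frac{e^{2 z}}{2} - \frac{5 e^{\frac{5}{2} - z^{3}}}{4} and v = \log{\left(4 z^{2} + 3 \right)} — it is the derivative of the product u*v.
Check: d/dz[- \frac{e^{2 z} \log{\left(4 z^{2} + 3 \right)}}{2} - \frac{5 e^{\frac{5}{2}} e^{- z^{3}} \log{\left(4 z^{2} + 3 \right)}}{4}] = \frac{60 z^{4} e^{\frac{5}{2}} \log{\left(4 z^{2} + 3 \right)} - 16 z^{2} e^{2 z} e^{z^{3}} \log{\left(4 z^{2} + 3 \right)} + 45 z^{2} e^{\frac{5}{2}} \log{\left(4 z^{2} + 3 \right)} - 16 z e^{2 z} e^{z^{3}} - 40 z e^{\frac{5}{2}} - 12 e^{2 z} e^{z^{3}} \log{\left(4 z^{2} + 3 \right)}}{16 z^{2} e^{z^{3}} + 12 e^{z^{3}}}, which equals f(z).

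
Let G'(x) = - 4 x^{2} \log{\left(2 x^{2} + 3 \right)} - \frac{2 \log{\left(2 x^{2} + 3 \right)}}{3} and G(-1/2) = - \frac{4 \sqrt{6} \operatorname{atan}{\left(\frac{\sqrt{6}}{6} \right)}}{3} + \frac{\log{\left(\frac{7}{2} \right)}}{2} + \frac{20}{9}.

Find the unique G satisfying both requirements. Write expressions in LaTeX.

The integrand splits into summands that can be handled one at a time.
A general antiderivative is \frac{8 x^{3}}{9} - \frac{8 x}{3} + \left(- \frac{4 x^{3}}{3} - \frac{2 x}{3}\right) \log{\left(2 x^{2} + 3 \right)} + \frac{4 \sqrt{6} \operatorname{atan}{\left(\frac{\sqrt{6} x}{3} \right)}}{3} + C.
The condition gives C = - \frac{4 \sqrt{6} \operatorname{atan}{\left(\frac{\sqrt{6}}{6} \right)}}{3} + \frac{\log{\left(\frac{7}{2} \right)}}{2} + \frac{20}{9} - (- \frac{4 \sqrt{6} \operatorname{atan}{\left(\frac{\sqrt{6}}{6} \right)}}{3} + \frac{\log{\left(\frac{7}{2} \right)}}{2} + \frac{11}{9}) = 1.
So G(x) = - \frac{4 x^{3} \log{\left(2 x^{2} + 3 \right)}}{3} + \frac{8 x^{3}}{9} - \frac{2 x \log{\left(2 x^{2} + 3 \right)}}{3} - \frac{8 x}{3} + \frac{4 \sqrt{6} \operatorname{atan}{\left(\frac{\sqrt{6} x}{3} \right)}}{3} + 1.
Check: d/dx[- \frac{4 x^{3} \log{\left(2 x^{2} + 3 \right)}}{3} + \frac{8 x^{3}}{9} - \frac{2 x \log{\left(2 x^{2} + 3 \right)}}{3} - \frac{8 x}{3} + \frac{4 \sqrt{6} \operatorname{atan}{\left(\frac{\sqrt{6} x}{3} \right)}}{3} + 1] = - 4 x^{2} \log{\left(2 x^{2} + 3 \right)} - \frac{2 \log{\left(2 x^{2} + 3 \right)}}{3} = G'(x).

G(x) = - \frac{4 x^{3} \log{\left(2 x^{2} + 3 \right)}}{3} + \frac{8 x^{3}}{9} - \frac{2 x \log{\left(2 x^{2} + 3 \right)}}{3} - \frac{8 x}{3} + \frac{4 \sqrt{6} \operatorname{atan}{\left(\frac{\sqrt{6} x}{3} \right)}}{3} + 1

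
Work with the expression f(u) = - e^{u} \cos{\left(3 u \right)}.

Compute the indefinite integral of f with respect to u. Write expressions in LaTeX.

F(u) = - \frac{\left(3 \sin{\left(3 u \right)} + \cos{\left(3 u \right)}\right) e^{u}}{10} + C

Check any antiderivative F(u) by computing F'(u) and comparing it with f(u).
Check: d/du[- \frac{\left(3 \sin{\left(3 u \right)} + \cos{\left(3 u \right)}\right) e^{u}}{10}] = - e^{u} \cos{\left(3 u \right)} = f(u).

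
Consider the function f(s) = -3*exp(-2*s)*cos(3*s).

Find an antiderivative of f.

Any candidate F(s) must reproduce f(s) exactly when differentiated.
Check: d/ds[(-9*sin(3*s) + 6*cos(3*s))*exp(-2*s)/13] = -3*exp(-2*s)*cos(3*s) = f(s).

An antiderivative is F(s) = (-9*sin(3*s) + 6*cos(3*s))*exp(-2*s)/13.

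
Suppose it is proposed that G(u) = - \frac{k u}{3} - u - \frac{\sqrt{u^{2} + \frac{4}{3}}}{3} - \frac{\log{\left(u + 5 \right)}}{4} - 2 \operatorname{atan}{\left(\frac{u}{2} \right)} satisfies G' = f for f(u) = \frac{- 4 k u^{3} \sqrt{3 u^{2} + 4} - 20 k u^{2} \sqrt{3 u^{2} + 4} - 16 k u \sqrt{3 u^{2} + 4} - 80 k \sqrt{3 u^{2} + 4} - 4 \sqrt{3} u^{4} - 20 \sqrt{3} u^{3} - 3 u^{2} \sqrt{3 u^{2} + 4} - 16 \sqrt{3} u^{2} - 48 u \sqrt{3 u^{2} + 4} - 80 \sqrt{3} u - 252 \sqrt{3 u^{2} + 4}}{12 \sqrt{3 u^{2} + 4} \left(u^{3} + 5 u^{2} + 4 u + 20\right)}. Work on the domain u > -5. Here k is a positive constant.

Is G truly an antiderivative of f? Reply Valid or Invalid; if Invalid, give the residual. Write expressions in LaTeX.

d/du[G] = \frac{- 4 k u^{3} \sqrt{3 u^{2} + 4} - 20 k u^{2} \sqrt{3 u^{2} + 4} - 16 k u \sqrt{3 u^{2} + 4} - 80 k \sqrt{3 u^{2} + 4} - 4 \sqrt{3} u^{4} - 12 u^{3} \sqrt{3 u^{2} + 4} - 20 \sqrt{3} u^{3} - 63 u^{2} \sqrt{3 u^{2} + 4} - 16 \sqrt{3} u^{2} - 96 u \sqrt{3 u^{2} + 4} - 80 \sqrt{3} u - 492 \sqrt{3 u^{2} + 4}}{12 u^{3} \sqrt{3 u^{2} + 4} + 60 u^{2} \sqrt{3 u^{2} + 4} + 48 u \sqrt{3 u^{2} + 4} + 240 \sqrt{3 u^{2} + 4}}
d/du[G] - f(u) = -1 != 0.

Invalid: d/du[G] - f = -1, which is not 0.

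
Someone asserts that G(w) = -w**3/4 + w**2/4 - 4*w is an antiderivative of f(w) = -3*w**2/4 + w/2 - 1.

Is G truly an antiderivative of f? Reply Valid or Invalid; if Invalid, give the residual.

Invalid: d/dw[G] - f = -3, which is not 0.

d/dw[G] = -3*w**2/4 + w/2 - 4
d/dw[G] - f(w) = -3 != 0.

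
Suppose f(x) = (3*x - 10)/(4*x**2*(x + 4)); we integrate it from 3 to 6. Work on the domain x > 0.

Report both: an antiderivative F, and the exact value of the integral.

Factor the denominator (4*x**2*(x + 4)) and decompose: f = -11/(32*(x + 4)) + 11/(32*x) - 5/(8*x**2); each piece integrates to a log, atan, or power term.
F(x) = (11*x*log(x) - 11*x*log(x + 4) + 20)/(32*x) is an antiderivative of f.
Check: d/dx[(11*x*log(x) - 11*x*log(x + 4) + 20)/(32*x)] = (3*x - 10)/(4*x**3 + 16*x**2), which equals f(x).
F(6) = -11*log(10)/32 + 5/48 + 11*log(6)/32; F(3) = -11*log(7)/32 + 5/24 + 11*log(3)/32.
Integral = F(6) - F(3) = -11*log(10)/32 - 11*log(3)/32 - 5/48 + 11*log(6)/32 + 11*log(7)/32.

Antiderivative: F(x) = (11*x*log(x) - 11*x*log(x + 4) + 20)/(32*x); value = -11*log(10)/32 - 11*log(3)/32 - 5/48 + 11*log(6)/32 + 11*log(7)/32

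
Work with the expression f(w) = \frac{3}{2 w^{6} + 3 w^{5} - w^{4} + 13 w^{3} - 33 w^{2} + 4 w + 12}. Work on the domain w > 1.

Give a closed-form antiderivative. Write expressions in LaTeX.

The denominator factors as \left(w - 1\right)^{2} \left(w + 3\right) \left(2 w + 1\right) \left(w^{2} + 4\right); partial fractions split f into directly integrable pieces: \frac{3 \left(11 w + 71\right)}{5525 \left(w^{2} + 4\right)} + \frac{32}{255 \left(2 w + 1\right)} - \frac{3}{1040 \left(w + 3\right)} - \frac{79}{1200 \left(w - 1\right)} + \frac{1}{20 \left(w - 1\right)^{2}}.
Check: d/dw[\frac{- 17459 w \log{\left(w - 1 \right)} + 16640 w \log{\left(w + \frac{1}{2} \right)} - 765 w \log{\left(w + 3 \right)} + 792 w \log{\left(w^{2} + 4 \right)} + 5112 w \operatorname{atan}{\left(\frac{w}{2} \right)} + 17459 \log{\left(w - 1 \right)} - 16640 \log{\left(w + \frac{1}{2} \right)} + 765 \log{\left(w + 3 \right)} - 792 \log{\left(w^{2} + 4 \right)} - 5112 \operatorname{atan}{\left(\frac{w}{2} \right)} - 13260}{265200 w - 265200}] = \frac{3}{2 w^{6} + 3 w^{5} - w^{4} + 13 w^{3} - 33 w^{2} + 4 w + 12} = f(w).

An antiderivative is F(w) = \frac{- 17459 w \log{\left(w - 1 \right)} + 16640 w \log{\left(w + \frac{1}{2} \right)} - 765 w \log{\left(w + 3 \right)} + 792 w \log{\left(w^{2} + 4 \right)} + 5112 w \operatorname{atan}{\left(\frac{w}{2} \right)} + 17459 \log{\left(w - 1 \right)} - 16640 \log{\left(w + \frac{1}{2} \right)} + 765 \log{\left(w + 3 \right)} - 792 \log{\left(w^{2} + 4 \right)} - 5112 \operatorname{atan}{\left(\frac{w}{2} \right)} - 13260}{265200 w - 265200}.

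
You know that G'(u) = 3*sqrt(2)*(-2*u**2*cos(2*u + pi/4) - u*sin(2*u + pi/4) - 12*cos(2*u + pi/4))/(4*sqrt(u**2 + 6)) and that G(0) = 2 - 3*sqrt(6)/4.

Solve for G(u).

G(u) = -3*sqrt(u**2/2 + 3)*sin(2*u + pi/4)/2 + 2

G'(u) has the shape v'r + vr' for v = -3*sqrt(u**2/2 + 3)/2 and r = sin(2*u + pi/4) — it is the derivative of the product v*r.
A general antiderivative is -3*sqrt(u**2/2 + 3)*sin(2*u + pi/4)/2 + C.
The condition gives C = 2 - 3*sqrt(6)/4 - (-3*sqrt(6)/4) = 2.
So G(u) = -3*sqrt(u**2/2 + 3)*sin(2*u + pi/4)/2 + 2.
Check: d/du[-3*sqrt(u**2/2 + 3)*sin(2*u + pi/4)/2 + 2] = sqrt(2)*(-6*u**2*cos(2*u + pi/4) - 3*u*sin(2*u + pi/4) - 36*cos(2*u + pi/4))/(4*sqrt(u**2 + 6)), which equals G'(u).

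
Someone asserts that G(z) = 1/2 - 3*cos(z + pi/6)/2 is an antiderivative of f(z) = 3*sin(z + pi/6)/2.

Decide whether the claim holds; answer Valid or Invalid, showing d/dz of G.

d/dz[G] = 3*sin(z + pi/6)/2
This equals f(z) exactly, so the claim holds.

Valid - differentiating G returns exactly f.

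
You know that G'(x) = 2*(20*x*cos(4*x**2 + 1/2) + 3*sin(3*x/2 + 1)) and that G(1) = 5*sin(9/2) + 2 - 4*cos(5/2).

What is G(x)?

Whatever form G(x) takes, its d/dx must return the stated G'(x).
A general antiderivative is 5*sin(4*x**2 + 1/2) - 4*cos(3*x/2 + 1) + C.
The condition gives C = 5*sin(9/2) + 2 - 4*cos(5/2) - (5*sin(9/2) - 4*cos(5/2)) = 2.
So G(x) = 5*sin(4*x**2 + 1/2) - 4*cos(3*x/2 + 1) + 2.
Check: d/dx[5*sin(4*x**2 + 1/2) - 4*cos(3*x/2 + 1) + 2] = 40*x*cos(4*x**2 + 1/2) + 6*sin(3*x/2 + 1), which equals G'(x).

G(x) = 5*sin(4*x**2 + 1/2) - 4*cos(3*x/2 + 1) + 2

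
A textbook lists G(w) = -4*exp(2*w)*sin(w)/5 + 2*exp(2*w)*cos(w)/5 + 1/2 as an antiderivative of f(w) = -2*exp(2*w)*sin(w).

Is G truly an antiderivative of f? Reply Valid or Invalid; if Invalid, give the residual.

Valid: G'(w) = f(w).

d/dw[G] = -2*exp(2*w)*sin(w)
This equals f(w) exactly, so the claim holds.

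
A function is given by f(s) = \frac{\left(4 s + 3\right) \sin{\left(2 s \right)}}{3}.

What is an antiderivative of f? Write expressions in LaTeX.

Since d/ds undoes antidifferentiation here, F'(s) = f(s) is required of F(s).
Check: d/ds[- \frac{2 s \cos{\left(2 s \right)}}{3} + \frac{\sin{\left(2 s \right)}}{3} - \frac{\cos{\left(2 s \right)}}{2}] = \frac{4 s \sin{\left(2 s \right)}}{3} + \sin{\left(2 s \right)}, which equals f(s).

An antiderivative is F(s) = - \frac{2 s \cos{\left(2 s \right)}}{3} + \frac{\sin{\left(2 s \right)}}{3} - \frac{\cos{\left(2 s \right)}}{2}.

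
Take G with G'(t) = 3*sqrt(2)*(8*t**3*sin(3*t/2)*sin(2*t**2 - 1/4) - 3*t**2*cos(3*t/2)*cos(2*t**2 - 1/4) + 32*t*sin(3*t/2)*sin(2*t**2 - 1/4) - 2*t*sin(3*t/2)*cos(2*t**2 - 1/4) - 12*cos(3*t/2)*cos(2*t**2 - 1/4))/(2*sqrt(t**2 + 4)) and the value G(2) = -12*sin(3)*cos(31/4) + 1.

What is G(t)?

G(t) = sqrt(2)*(-6*sqrt(t**2 + 4)*sin(3*t/2)*cos(2*t**2 - 1/4) + sqrt(2))/2

A candidate passes only if d/dt[G] lands on the given G'(t) exactly.
A general antiderivative is -6*sqrt(t**2/2 + 2)*sin(3*t/2)*cos(2*t**2 - 1/4) + C.
The condition gives C = -12*sin(3)*cos(31/4) + 1 - (-12*sin(3)*cos(31/4)) = 1.
So G(t) = sqrt(2)*(-6*sqrt(t**2 + 4)*sin(3*t/2)*cos(2*t**2 - 1/4) + sqrt(2))/2.
Check: d/dt[sqrt(2)*(-6*sqrt(t**2 + 4)*sin(3*t/2)*cos(2*t**2 - 1/4) + sqrt(2))/2] = (24*sqrt(2)*t**3*sin(3*t/2)*sin(2*t**2 - 1/4) - 9*sqrt(2)*t**2*cos(3*t/2)*cos(2*t**2 - 1/4) + 96*sqrt(2)*t*sin(3*t/2)*sin(2*t**2 - 1/4) - 6*sqrt(2)*t*sin(3*t/2)*cos(2*t**2 - 1/4) - 36*sqrt(2)*cos(3*t/2)*cos(2*t**2 - 1/4))/(2*sqrt(t**2 + 4)), which equals G'(t).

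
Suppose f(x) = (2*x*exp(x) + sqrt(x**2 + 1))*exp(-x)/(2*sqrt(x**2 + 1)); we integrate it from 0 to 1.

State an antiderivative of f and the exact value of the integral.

Check any antiderivative F(x) by computing F'(x) and comparing it with f(x).
F(x) = sqrt(x**2 + 1) - exp(-x)/2 is an antiderivative of f.
Check: d/dx[sqrt(x**2 + 1) - exp(-x)/2] = (2*x*exp(x) + sqrt(x**2 + 1))*exp(-x)/(2*sqrt(x**2 + 1)) = f(x).
F(1) = -exp(-1)/2 + sqrt(2); F(0) = 1/2.
Integral = F(1) - F(0) = -1/2 - exp(-1)/2 + sqrt(2).

Antiderivative: F(x) = sqrt(x**2 + 1) - exp(-x)/2; value = -1/2 - exp(-1)/2 + sqrt(2)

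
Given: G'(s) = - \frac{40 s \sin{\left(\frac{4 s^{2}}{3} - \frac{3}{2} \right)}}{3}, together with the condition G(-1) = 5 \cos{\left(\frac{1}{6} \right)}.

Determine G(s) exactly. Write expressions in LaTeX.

G(s) = 5 \cos{\left(\frac{4 s^{2}}{3} - \frac{3}{2} \right)}

G'(s) matches the chain-rule pattern g'(h)*h' with inner function h(s) = \frac{4 s^{2}}{3} - \frac{3}{2}; substituting u = h(s) collapses the integral.
A general antiderivative is 5 \cos{\left(\frac{4 s^{2}}{3} - \frac{3}{2} \right)} + C.
The condition gives C = 5 \cos{\left(\frac{1}{6} \right)} - (5 \cos{\left(\frac{1}{6} \right)}) = 0.
So G(s) = 5 \cos{\left(\frac{4 s^{2}}{3} - \frac{3}{2} \right)}.
Check: d/ds[5 \cos{\left(\frac{4 s^{2}}{3} - \frac{3}{2} \right)}] = - \frac{40 s \sin{\left(\frac{4 s^{2}}{3} - \frac{3}{2} \right)}}{3} = G'(s).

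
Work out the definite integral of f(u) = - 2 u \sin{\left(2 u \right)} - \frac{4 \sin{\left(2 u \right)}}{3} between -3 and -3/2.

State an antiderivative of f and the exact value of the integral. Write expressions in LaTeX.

Integrate term by term and add the pieces.
F(u) = u \cos{\left(2 u \right)} - \frac{\sin{\left(2 u \right)}}{2} + \frac{2 \cos{\left(2 u \right)}}{3} is an antiderivative of f.
Check: d/du[u \cos{\left(2 u \right)} - \frac{\sin{\left(2 u \right)}}{2} + \frac{2 \cos{\left(2 u \right)}}{3}] = - 2 u \sin{\left(2 u \right)} - \frac{4 \sin{\left(2 u \right)}}{3} = f(u).
F(-3/2) = \frac{\sin{\left(3 \right)}}{2} - \frac{5 \cos{\left(3 \right)}}{6}; F(-3) = - \frac{7 \cos{\left(6 \right)}}{3} + \frac{\sin{\left(6 \right)}}{2}.
Integral = F(-3/2) - F(-3) = \frac{\sin{\left(3 \right)}}{2} - \frac{\sin{\left(6 \right)}}{2} - \frac{5 \cos{\left(3 \right)}}{6} + \frac{7 \cos{\left(6 \right)}}{3}.

Antiderivative: F(u) = u \cos{\left(2 u \right)} - \frac{\sin{\left(2 u \right)}}{2} + \frac{2 \cos{\left(2 u \right)}}{3}; value = \frac{\sin{\left(3 \right)}}{2} - \frac{\sin{\left(6 \right)}}{2} - \frac{5 \cos{\left(3 \right)}}{6} + \frac{7 \cos{\left(6 \right)}}{3}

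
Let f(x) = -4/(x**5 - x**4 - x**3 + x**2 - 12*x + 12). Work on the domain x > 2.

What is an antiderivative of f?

An antiderivative is F(x) = -log(x - 2)/7 + log(x - 1)/3 - log(x + 2)/21 - log(x**2 + 3)/14 - sqrt(3)*atan(sqrt(3)*x/3)/21.

Factor the denominator ((x - 2)*(x - 1)*(x + 2)*(x**2 + 3)) and decompose: f = -(x + 1)/(7*(x**2 + 3)) - 1/(21*(x + 2)) + 1/(3*(x - 1)) - 1/(7*(x - 2)); each piece integrates to a log, atan, or power term.
Check: d/dx[-log(x - 2)/7 + log(x - 1)/3 - log(x + 2)/21 - log(x**2 + 3)/14 - sqrt(3)*atan(sqrt(3)*x/3)/21] = -4/(x**5 - x**4 - x**3 + x**2 - 12*x + 12) = f(x).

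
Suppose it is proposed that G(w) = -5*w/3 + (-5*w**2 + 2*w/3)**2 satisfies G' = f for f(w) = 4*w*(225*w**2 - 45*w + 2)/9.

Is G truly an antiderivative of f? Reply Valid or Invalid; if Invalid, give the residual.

d/dw[G] = 100*w**3 - 20*w**2 + 8*w/9 - 5/3
d/dw[G] - f(w) = -5/3 != 0.

Invalid: d/dw[G] - f = -5/3, which is not 0.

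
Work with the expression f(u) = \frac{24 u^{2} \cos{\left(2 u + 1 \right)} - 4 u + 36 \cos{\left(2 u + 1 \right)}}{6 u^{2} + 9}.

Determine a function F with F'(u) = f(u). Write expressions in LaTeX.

An antiderivative is F(u) = \frac{- \log{\left(2 u^{2} + 3 \right)} + 6 \sin{\left(2 u + 1 \right)}}{3}.

Since d/du undoes antidifferentiation here, F'(u) = f(u) is required of F(u).
Check: d/du[\frac{- \log{\left(2 u^{2} + 3 \right)} + 6 \sin{\left(2 u + 1 \right)}}{3}] = \frac{24 u^{2} \cos{\left(2 u + 1 \right)} - 4 u + 36 \cos{\left(2 u + 1 \right)}}{6 u^{2} + 9} = f(u).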